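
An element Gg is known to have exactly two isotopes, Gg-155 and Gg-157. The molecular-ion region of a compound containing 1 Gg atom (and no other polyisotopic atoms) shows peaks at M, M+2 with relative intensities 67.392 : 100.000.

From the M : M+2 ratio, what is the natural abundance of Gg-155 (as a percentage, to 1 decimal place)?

40.3%

Write p for the Gg-155 fraction. I(M+2)/I(M) = [C(1,1)·p^0·(1−p)] / p^1 = 1·(1−p)/p = 100.000/67.392 = 1.4839
(1−p)/p = 1.4839/1 = 1.4839  ⇒  p = 1/(1 + 1.4839) = 0.4026
Gg-155: 40.3%, Gg-157: 59.7%.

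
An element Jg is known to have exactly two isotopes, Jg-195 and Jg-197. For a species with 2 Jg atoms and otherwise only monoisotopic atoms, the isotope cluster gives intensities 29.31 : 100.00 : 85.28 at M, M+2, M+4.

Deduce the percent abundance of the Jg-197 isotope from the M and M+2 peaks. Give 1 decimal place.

63.0%

Let p = fractional abundance of Jg-195. I(M+2)/I(M) = [C(2,1)·p^1·(1−p)] / p^2 = 2·(1−p)/p = 100.00/29.31 = 3.4118
(1−p)/p = 3.4118/2 = 1.7059  ⇒  p = 1/(1 + 1.7059) = 0.3696
Jg-195: 37.0%, Jg-197: 63.0%.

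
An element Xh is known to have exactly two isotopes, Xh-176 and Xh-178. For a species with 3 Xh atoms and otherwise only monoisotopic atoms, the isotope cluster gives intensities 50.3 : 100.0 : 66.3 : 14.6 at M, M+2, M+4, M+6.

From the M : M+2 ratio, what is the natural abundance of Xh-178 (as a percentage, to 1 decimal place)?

39.9%

Write p for the Xh-176 fraction. I(M+2)/I(M) = [C(3,1)·p^2·(1−p)] / p^3 = 3·(1−p)/p = 100.0/50.3 = 1.9881
(1−p)/p = 1.9881/3 = 0.6627  ⇒  p = 1/(1 + 0.6627) = 0.6014
Xh-176: 60.1%, Xh-178: 39.9%.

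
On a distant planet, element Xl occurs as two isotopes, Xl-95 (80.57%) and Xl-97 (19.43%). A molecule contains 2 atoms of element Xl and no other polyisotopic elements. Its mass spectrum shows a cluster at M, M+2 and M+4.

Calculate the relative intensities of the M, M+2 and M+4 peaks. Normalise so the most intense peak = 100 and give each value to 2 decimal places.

100.00 : 48.23 : 5.82

The 2 Xl atoms are independent, so intensities follow the terms of (0.8057 + 0.1943)^2.
P(M) = 0.8057^2 = 0.649152
P(M+2) = 2 × 0.8057^1 × 0.1943^1 = 0.313095
P(M+4) = 0.1943^2 = 0.037752
The M peak is largest (0.649152); scaling to 100 gives 100.00 : 48.23 : 5.82.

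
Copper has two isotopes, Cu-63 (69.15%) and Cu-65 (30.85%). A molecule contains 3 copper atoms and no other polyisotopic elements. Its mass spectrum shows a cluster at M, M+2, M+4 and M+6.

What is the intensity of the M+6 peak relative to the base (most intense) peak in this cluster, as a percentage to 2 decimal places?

(0.6915 + 0.3085)^3 gives M 0.3307, M+2 0.4425, M+4 0.1974, M+6 0.0294; the largest is M+2.
P(M+2) = C(3,1) × 0.6915^2 × 0.3085^1 = 3 × 0.47817225 × 0.3085 = 0.442548 (base)
P(M+6) = C(3,3) × 0.6915^0 × 0.3085^3 = 1 × 1.0000 × 0.02936064 = 0.029361
Relative intensity = 0.029361 / 0.442548 × 100 = 6.63

6.63%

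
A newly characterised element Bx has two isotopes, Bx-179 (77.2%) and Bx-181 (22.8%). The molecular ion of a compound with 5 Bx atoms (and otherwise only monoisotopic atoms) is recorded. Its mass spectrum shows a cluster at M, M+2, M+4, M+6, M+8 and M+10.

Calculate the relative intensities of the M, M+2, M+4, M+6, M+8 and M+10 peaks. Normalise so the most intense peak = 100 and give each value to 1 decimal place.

67.7 : 100.0 : 59.1 : 17.4 : 2.6 : 0.2

Each Bx atom is independently Bx-179 (p = 0.772) or Bx-181 (q = 0.228); the cluster is the binomial expansion (p + q)^5.
P(M) = 0.772^5 = 0.274212
P(M+2) = 5 × 0.772^4 × 0.228^1 = 0.404924
P(M+4) = 10 × 0.772^3 × 0.228^2 = 0.239178
P(M+6) = 10 × 0.772^2 × 0.228^3 = 0.070638
P(M+8) = 5 × 0.772^1 × 0.228^4 = 0.010431
P(M+10) = 0.228^5 = 0.000616
The M+2 peak is largest (0.404924); scaling to 100 gives 67.7 : 100.0 : 59.1 : 17.4 : 2.6 : 0.2.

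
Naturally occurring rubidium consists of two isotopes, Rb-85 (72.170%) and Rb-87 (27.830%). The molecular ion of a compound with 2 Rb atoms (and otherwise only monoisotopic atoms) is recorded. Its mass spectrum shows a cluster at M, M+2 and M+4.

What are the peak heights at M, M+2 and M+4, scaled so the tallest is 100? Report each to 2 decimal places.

The 2 Rb atoms are independent, so intensities follow the terms of (0.72170 + 0.27830)^2.
P(M) = 0.72170^2 = 0.520851
P(M+2) = 2 × 0.72170^1 × 0.27830^1 = 0.401698
P(M+4) = 0.27830^2 = 0.077451
The M peak is largest (0.520851); scaling to 100 gives 100.00 : 77.12 : 14.87.

100.00 : 77.12 : 14.87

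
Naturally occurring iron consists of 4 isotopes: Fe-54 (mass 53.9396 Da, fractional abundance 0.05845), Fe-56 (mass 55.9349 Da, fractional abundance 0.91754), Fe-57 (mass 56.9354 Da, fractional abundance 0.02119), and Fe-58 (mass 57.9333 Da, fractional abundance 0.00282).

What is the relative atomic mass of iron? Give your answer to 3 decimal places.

55.845 Da

Average mass = Σ (abundance × isotope mass) = 0.05845 × 53.9396 + 0.91754 × 55.9349 + 0.02119 × 56.9354 + 0.00282 × 57.9333
= 3.15277 + 51.32251 + 1.20646 + 0.16337 = 55.84511 Da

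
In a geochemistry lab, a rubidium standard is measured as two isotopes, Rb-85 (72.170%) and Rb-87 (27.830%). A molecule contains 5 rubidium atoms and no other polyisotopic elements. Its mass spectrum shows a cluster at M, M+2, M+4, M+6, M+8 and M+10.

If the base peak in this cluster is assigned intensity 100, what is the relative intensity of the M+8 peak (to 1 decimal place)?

5.7

Binomial terms of (0.72170 + 0.27830)^5: M 0.1958, M+2 0.3775, M+4 0.2911, M+6 0.1123, M+8 0.0216, M+10 0.0017 → M+2 is the base peak.
P(M+2) = C(5,1) × 0.72170^4 × 0.27830^1 = 5 × 0.27128565 × 0.2783 = 0.377494 (base)
P(M+8) = C(5,4) × 0.72170^1 × 0.27830^4 = 5 × 0.7217 × 0.00599864 = 0.021646
Relative intensity = 0.021646 / 0.377494 × 100 = 5.7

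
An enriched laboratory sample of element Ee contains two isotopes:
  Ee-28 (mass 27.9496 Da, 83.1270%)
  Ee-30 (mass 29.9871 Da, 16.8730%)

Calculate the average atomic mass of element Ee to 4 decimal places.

28.2934 Da

Average mass = Σ (abundance × isotope mass) = 0.831270 × 27.9496 + 0.168730 × 29.9871
= 23.23366 + 5.05972 = 28.29338 Da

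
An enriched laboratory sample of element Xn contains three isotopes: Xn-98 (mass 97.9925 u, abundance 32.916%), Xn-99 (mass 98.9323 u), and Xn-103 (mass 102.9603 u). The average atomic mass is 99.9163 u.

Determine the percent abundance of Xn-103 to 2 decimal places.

Let x and y be the fractions of Xn-99 and Xn-103. Then x + y = 1 − 0.32916 = 0.67084 and 98.9323x + 102.9603y = 99.9163 − 0.32916×97.9925 = 67.6610887.
Substituting: 98.9323x + 102.9603(0.67084 − x) = 67.6610887
(98.9323 − 102.9603)x = -1.408798952  ⇒  x = 0.34975, y = 0.32109
Xn-99: 34.98%, Xn-103: 32.11%.

32.11%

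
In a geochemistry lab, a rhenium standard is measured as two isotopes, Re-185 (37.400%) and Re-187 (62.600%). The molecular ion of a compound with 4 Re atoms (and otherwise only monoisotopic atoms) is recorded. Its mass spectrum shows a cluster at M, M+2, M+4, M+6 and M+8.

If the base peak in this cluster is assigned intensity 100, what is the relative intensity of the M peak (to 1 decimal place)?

5.3

Term probabilities: M 0.0196, M+2 0.1310, M+4 0.3289, M+6 0.3670, M+8 0.1536. Base peak = M+6.
P(M+6) = C(4,3) × 0.37400^1 × 0.62600^3 = 4 × 0.3740 × 0.24531438 = 0.366990 (base)
P(M) = C(4,0) × 0.37400^4 × 0.62600^0 = 1 × 0.0195653 × 1.0000 = 0.019565
Relative intensity = 0.019565 / 0.366990 × 100 = 5.3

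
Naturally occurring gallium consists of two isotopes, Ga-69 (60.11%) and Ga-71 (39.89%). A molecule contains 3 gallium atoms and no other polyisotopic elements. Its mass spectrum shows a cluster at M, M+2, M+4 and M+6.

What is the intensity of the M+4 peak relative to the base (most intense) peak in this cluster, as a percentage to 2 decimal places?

(0.6011 + 0.3989)^3 gives M 0.2172, M+2 0.4324, M+4 0.2869, M+6 0.0635; the largest is M+2.
P(M+2) = C(3,1) × 0.6011^2 × 0.3989^1 = 3 × 0.36132121 × 0.3989 = 0.432393 (base)
P(M+4) = C(3,2) × 0.6011^1 × 0.3989^2 = 3 × 0.6011 × 0.15912121 = 0.286943
Relative intensity = 0.286943 / 0.432393 × 100 = 66.36

66.36%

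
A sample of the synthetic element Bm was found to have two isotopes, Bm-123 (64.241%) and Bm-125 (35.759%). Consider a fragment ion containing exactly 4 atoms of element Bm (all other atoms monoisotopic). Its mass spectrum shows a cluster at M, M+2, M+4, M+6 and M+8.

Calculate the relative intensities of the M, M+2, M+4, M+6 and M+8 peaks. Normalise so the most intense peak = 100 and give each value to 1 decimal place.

Each Bm atom is independently Bm-123 (p = 0.64241) or Bm-125 (q = 0.35759); the cluster is the binomial expansion (p + q)^4.
P(M) = 0.64241^4 = 0.170314
P(M+2) = 4 × 0.64241^3 × 0.35759^1 = 0.379212
P(M+4) = 6 × 0.64241^2 × 0.35759^2 = 0.316626
P(M+6) = 4 × 0.64241^1 × 0.35759^3 = 0.117497
P(M+8) = 0.35759^4 = 0.016351
The M+2 peak is largest (0.379212); scaling to 100 gives 44.9 : 100.0 : 83.5 : 31.0 : 4.3.

44.9 : 100.0 : 83.5 : 31.0 : 4.3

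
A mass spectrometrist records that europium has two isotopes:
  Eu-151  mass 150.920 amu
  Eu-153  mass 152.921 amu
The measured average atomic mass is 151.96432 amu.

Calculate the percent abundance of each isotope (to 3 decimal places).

Eu-151: 47.810%, Eu-153: 52.190%

Let x be the fractional abundance of Eu-151; then Eu-153 has abundance 1 − x.
150.920·x + 152.921·(1 − x) = 151.96432
(150.920 − 152.921)·x = 151.96432 − 152.921
x = -0.95668 / -2.001 = 0.47810 → 47.810% Eu-151, 52.190% Eu-153.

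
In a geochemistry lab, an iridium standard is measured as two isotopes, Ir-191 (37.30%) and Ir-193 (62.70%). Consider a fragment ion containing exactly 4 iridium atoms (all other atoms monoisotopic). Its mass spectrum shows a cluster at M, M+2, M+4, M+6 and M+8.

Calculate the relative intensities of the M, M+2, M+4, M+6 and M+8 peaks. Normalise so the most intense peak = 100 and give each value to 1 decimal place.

The 4 Ir atoms are independent, so intensities follow the terms of (0.3730 + 0.6270)^4.
P(M) = 0.3730^4 = 0.019357
P(M+2) = 4 × 0.3730^3 × 0.6270^1 = 0.130153
P(M+4) = 6 × 0.3730^2 × 0.6270^2 = 0.328174
P(M+6) = 4 × 0.3730^1 × 0.6270^3 = 0.367766
P(M+8) = 0.6270^4 = 0.154550
The M+6 peak is largest (0.367766); scaling to 100 gives 5.3 : 35.4 : 89.2 : 100.0 : 42.0.

5.3 : 35.4 : 89.2 : 100.0 : 42.0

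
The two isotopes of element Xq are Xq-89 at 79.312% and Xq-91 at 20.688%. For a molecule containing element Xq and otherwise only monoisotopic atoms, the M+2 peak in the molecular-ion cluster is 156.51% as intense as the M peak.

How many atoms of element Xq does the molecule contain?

For n independent Xq atoms, I(M+2)/I(M) = n · (abundance Xq-91) / (abundance Xq-89) = n · 0.20688/0.79312.
n = 1.5651 × 0.79312/0.20688 = 6.00 ≈ 6

6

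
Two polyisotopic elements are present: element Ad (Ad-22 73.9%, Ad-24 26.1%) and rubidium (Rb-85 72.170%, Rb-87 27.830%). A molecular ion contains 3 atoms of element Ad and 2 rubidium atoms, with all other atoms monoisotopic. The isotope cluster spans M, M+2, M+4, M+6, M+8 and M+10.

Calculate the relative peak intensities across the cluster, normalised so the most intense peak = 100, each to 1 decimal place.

Element Ad pattern (n=3): 0.40358342 : 0.42761274 : 0.15102426 : 0.01777958
Rubidium pattern (n=2): 0.52085089 : 0.40169822 : 0.07745089
Convolve the two distributions (both contribute in 2-u steps):
  M: 0.40358342×0.52085089 = 0.210207
  M+2: 0.40358342×0.40169822 + 0.42761274×0.52085089 = 0.384841
  M+4: 0.40358342×0.07745089 + 0.42761274×0.40169822 + 0.15102426×0.52085089 = 0.281690
  M+6: 0.42761274×0.07745089 + 0.15102426×0.40169822 + 0.01777958×0.52085089 = 0.103046
  M+8: 0.15102426×0.07745089 + 0.01777958×0.40169822 = 0.018839
  M+10: 0.01777958×0.07745089 = 0.001377
Scale to base peak (0.384841) = 100: 54.6 : 100.0 : 73.2 : 26.8 : 4.9 : 0.4

54.6 : 100.0 : 73.2 : 26.8 : 4.9 : 0.4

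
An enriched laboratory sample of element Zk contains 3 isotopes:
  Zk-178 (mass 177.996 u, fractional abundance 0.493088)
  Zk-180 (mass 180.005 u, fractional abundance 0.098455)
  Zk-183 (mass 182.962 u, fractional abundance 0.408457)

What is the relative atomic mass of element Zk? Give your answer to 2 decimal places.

Ar = Σ fᵢ·mᵢ = 0.493088 × 177.996 + 0.098455 × 180.005 + 0.408457 × 182.962
= 87.7677 + 17.7224 + 74.7321 = 180.2222 u

180.22 u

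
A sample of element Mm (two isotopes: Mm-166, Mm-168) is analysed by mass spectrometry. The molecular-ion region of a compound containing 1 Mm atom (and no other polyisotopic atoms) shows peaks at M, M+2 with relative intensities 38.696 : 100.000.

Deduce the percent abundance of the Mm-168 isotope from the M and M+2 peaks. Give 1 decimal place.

72.1%

Let p = fractional abundance of Mm-166. I(M+2)/I(M) = [C(1,1)·p^0·(1−p)] / p^1 = 1·(1−p)/p = 100.000/38.696 = 2.5842
(1−p)/p = 2.5842/1 = 2.5842  ⇒  p = 1/(1 + 2.5842) = 0.2790
Mm-166: 27.9%, Mm-168: 72.1%.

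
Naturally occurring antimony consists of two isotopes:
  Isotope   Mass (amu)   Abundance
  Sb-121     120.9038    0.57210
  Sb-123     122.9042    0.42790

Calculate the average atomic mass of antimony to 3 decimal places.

Average mass = Σ (abundance × isotope mass) = 0.57210 × 120.9038 + 0.42790 × 122.9042
= 69.16906 + 52.59071 = 121.75977 amu

121.760 amu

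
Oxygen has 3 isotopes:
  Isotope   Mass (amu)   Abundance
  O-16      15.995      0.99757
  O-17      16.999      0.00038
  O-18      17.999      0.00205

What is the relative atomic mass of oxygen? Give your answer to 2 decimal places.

Average mass = Σ (abundance × isotope mass) = 0.99757 × 15.995 + 0.00038 × 16.999 + 0.00205 × 17.999
= 15.9561 + 0.0065 + 0.0369 = 15.9995 amu

16.00 amu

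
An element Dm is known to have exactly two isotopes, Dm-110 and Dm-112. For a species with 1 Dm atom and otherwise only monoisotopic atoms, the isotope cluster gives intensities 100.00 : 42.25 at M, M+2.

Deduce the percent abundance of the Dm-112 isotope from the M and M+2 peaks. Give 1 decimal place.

If p is the fraction of Dm that is Dm-110, then I(M+2)/I(M) = [C(1,1)·p^0·(1−p)] / p^1 = 1·(1−p)/p = 42.25/100.00 = 0.4225
(1−p)/p = 0.4225/1 = 0.4225  ⇒  p = 1/(1 + 0.4225) = 0.7030
Dm-110: 70.3%, Dm-112: 29.7%.

29.7%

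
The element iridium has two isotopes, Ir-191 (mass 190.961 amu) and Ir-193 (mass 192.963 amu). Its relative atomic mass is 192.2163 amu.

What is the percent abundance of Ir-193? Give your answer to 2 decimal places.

With x = fraction of Ir-191 (so Ir-193 is 1 − x):
190.961·x + 192.963·(1 − x) = 192.2163
(190.961 − 192.963)·x = 192.2163 − 192.963
x = -0.7467 / -2.002 = 0.37298 → 37.30% Ir-191, 62.70% Ir-193.

62.70%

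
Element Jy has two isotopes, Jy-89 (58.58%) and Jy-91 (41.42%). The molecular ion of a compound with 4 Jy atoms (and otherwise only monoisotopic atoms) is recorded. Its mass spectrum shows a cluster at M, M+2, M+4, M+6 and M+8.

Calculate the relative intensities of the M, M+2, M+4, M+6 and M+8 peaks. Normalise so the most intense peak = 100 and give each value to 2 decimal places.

33.34 : 94.29 : 100.00 : 47.14 : 8.33

Each Jy atom is independently Jy-89 (p = 0.5858) or Jy-91 (q = 0.4142); the cluster is the binomial expansion (p + q)^4.
P(M) = 0.5858^4 = 0.117760
P(M+2) = 4 × 0.5858^3 × 0.4142^1 = 0.333057
P(M+4) = 6 × 0.5858^2 × 0.4142^2 = 0.353240
P(M+6) = 4 × 0.5858^1 × 0.4142^3 = 0.166510
P(M+8) = 0.4142^4 = 0.029433
The M+4 peak is largest (0.353240); scaling to 100 gives 33.34 : 94.29 : 100.00 : 47.14 : 8.33.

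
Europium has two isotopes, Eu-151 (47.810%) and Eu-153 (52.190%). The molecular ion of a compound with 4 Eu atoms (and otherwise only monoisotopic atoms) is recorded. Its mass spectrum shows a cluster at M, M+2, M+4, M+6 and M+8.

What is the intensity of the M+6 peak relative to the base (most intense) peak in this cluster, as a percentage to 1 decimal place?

72.8%

Binomial terms of (0.47810 + 0.52190)^4: M 0.0522, M+2 0.2281, M+4 0.3736, M+6 0.2719, M+8 0.0742 → M+4 is the base peak.
P(M+4) = C(4,2) × 0.47810^2 × 0.52190^2 = 6 × 0.22857961 × 0.27237961 = 0.373563 (base)
P(M+6) = C(4,3) × 0.47810^1 × 0.52190^3 = 4 × 0.4781 × 0.14215492 = 0.271857
Relative intensity = 0.271857 / 0.373563 × 100 = 72.8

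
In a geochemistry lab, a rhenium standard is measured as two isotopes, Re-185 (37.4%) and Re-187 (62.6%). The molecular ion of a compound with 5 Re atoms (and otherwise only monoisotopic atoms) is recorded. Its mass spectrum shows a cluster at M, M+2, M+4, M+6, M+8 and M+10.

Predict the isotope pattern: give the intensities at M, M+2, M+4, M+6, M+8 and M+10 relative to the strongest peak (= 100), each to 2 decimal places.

Each Re atom is independently Re-185 (p = 0.374) or Re-187 (q = 0.626); the cluster is the binomial expansion (p + q)^5.
P(M) = 0.374^5 = 0.007317
P(M+2) = 5 × 0.374^4 × 0.626^1 = 0.061239
P(M+4) = 10 × 0.374^3 × 0.626^2 = 0.205005
P(M+6) = 10 × 0.374^2 × 0.626^3 = 0.343136
P(M+8) = 5 × 0.374^1 × 0.626^4 = 0.287170
P(M+10) = 0.626^5 = 0.096133
The M+6 peak is largest (0.343136); scaling to 100 gives 2.13 : 17.85 : 59.74 : 100.00 : 83.69 : 28.02.

2.13 : 17.85 : 59.74 : 100.00 : 83.69 : 28.02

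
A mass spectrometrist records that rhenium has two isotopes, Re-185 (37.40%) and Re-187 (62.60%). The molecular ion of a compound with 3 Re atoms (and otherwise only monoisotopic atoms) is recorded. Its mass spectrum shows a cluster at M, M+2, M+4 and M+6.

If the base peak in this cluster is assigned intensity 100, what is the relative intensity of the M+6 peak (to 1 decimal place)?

(0.3740 + 0.6260)^3 gives M 0.0523, M+2 0.2627, M+4 0.4397, M+6 0.2453; the largest is M+4.
P(M+4) = C(3,2) × 0.3740^1 × 0.6260^2 = 3 × 0.3740 × 0.391876 = 0.439685 (base)
P(M+6) = C(3,3) × 0.3740^0 × 0.6260^3 = 1 × 1.0000 × 0.24531438 = 0.245314
Relative intensity = 0.245314 / 0.439685 × 100 = 55.8

55.8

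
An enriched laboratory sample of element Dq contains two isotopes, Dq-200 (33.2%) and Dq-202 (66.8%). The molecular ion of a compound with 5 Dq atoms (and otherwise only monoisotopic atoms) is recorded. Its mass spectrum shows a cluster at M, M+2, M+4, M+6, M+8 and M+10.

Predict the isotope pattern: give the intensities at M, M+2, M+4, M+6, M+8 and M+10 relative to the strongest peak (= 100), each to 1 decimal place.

1.2 : 12.3 : 49.4 : 99.4 : 100.0 : 40.2

Expanding (0.332 + 0.668)^5:
P(M) = 0.332^5 = 0.004034
P(M+2) = 5 × 0.332^4 × 0.668^1 = 0.040579
P(M+4) = 10 × 0.332^3 × 0.668^2 = 0.163293
P(M+6) = 10 × 0.332^2 × 0.668^3 = 0.328553
P(M+8) = 5 × 0.332^1 × 0.668^4 = 0.330532
P(M+10) = 0.668^5 = 0.133009
The M+8 peak is largest (0.330532); scaling to 100 gives 1.2 : 12.3 : 49.4 : 99.4 : 100.0 : 40.2.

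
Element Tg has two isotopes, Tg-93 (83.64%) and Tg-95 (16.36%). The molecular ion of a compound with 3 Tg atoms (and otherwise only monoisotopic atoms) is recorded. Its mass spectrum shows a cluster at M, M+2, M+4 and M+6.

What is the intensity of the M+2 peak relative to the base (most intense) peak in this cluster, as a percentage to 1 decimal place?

58.7%

Term probabilities: M 0.5851, M+2 0.3433, M+4 0.0672, M+6 0.0044. Base peak = M.
P(M) = C(3,0) × 0.8364^3 × 0.1636^0 = 1 × 0.58511613 × 1.0000 = 0.585116 (base)
P(M+2) = C(3,1) × 0.8364^2 × 0.1636^1 = 3 × 0.69956496 × 0.1636 = 0.343346
Relative intensity = 0.343346 / 0.585116 × 100 = 58.7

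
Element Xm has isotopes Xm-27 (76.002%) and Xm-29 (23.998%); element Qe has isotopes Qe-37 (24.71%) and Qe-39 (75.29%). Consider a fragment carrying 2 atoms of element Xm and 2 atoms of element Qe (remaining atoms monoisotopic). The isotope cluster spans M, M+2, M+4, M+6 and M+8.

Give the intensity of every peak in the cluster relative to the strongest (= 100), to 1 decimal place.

Element Xm pattern (n=2): 0.5776304 : 0.3647792 : 0.0575904
Element Qe pattern (n=2): 0.06105841 : 0.37208318 : 0.56685841
Convolve the two distributions (both contribute in 2-u steps):
  M: 0.5776304×0.06105841 = 0.035269
  M+2: 0.5776304×0.37208318 + 0.3647792×0.06105841 = 0.237199
  M+4: 0.5776304×0.56685841 + 0.3647792×0.37208318 + 0.0575904×0.06105841 = 0.466679
  M+6: 0.3647792×0.56685841 + 0.0575904×0.37208318 = 0.228207
  M+8: 0.0575904×0.56685841 = 0.032646
Scale to base peak (0.466679) = 100: 7.6 : 50.8 : 100.0 : 48.9 : 7.0

7.6 : 50.8 : 100.0 : 48.9 : 7.0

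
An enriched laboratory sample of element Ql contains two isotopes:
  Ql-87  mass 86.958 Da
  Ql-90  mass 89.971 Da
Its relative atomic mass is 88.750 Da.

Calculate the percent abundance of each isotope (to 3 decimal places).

Ql-87: 40.524%, Ql-90: 59.476%

With x = fraction of Ql-87 (so Ql-90 is 1 − x):
86.958·x + 89.971·(1 − x) = 88.750
(86.958 − 89.971)·x = 88.750 − 89.971
x = -1.221 / -3.013 = 0.40524 → 40.524% Ql-87, 59.476% Ql-90.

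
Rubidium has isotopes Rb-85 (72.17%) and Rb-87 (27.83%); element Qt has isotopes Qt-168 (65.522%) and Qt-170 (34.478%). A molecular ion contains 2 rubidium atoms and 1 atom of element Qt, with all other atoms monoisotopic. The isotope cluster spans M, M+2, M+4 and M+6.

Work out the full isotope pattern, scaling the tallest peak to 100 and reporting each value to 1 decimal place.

77.1 : 100.0 : 42.7 : 6.0

Rubidium pattern (n=2): 0.52085089 : 0.40169822 : 0.07745089
Element Qt pattern (n=1): 0.65522 : 0.34478
Convolve the two distributions (both contribute in 2-u steps):
  M: 0.52085089×0.65522 = 0.341272
  M+2: 0.52085089×0.34478 + 0.40169822×0.65522 = 0.442780
  M+4: 0.40169822×0.34478 + 0.07745089×0.65522 = 0.189245
  M+6: 0.07745089×0.34478 = 0.026704
Scale to base peak (0.442780) = 100: 77.1 : 100.0 : 42.7 : 6.0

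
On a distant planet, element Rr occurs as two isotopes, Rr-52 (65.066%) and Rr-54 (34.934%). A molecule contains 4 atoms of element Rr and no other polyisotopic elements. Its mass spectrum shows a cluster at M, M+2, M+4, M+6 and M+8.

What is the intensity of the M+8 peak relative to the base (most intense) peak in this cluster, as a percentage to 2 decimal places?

3.87%

(0.65066 + 0.34934)^4 gives M 0.1792, M+2 0.3849, M+4 0.3100, M+6 0.1110, M+8 0.0149; the largest is M+2.
P(M+2) = C(4,1) × 0.65066^3 × 0.34934^1 = 4 × 0.2754624 × 0.34934 = 0.384920 (base)
P(M+8) = C(4,4) × 0.65066^0 × 0.34934^4 = 1 × 1.0000 × 0.01489338 = 0.014893
Relative intensity = 0.014893 / 0.384920 × 100 = 3.87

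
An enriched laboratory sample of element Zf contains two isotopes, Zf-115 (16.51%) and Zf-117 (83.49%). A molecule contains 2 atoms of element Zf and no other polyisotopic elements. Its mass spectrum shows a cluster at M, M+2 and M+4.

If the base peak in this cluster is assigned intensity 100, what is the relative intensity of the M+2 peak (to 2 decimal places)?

Binomial terms of (0.1651 + 0.8349)^2: M 0.0273, M+2 0.2757, M+4 0.6971 → M+4 is the base peak.
P(M+4) = C(2,2) × 0.1651^0 × 0.8349^2 = 1 × 1.0000 × 0.69705801 = 0.697058 (base)
P(M+2) = C(2,1) × 0.1651^1 × 0.8349^1 = 2 × 0.1651 × 0.8349 = 0.275684
Relative intensity = 0.275684 / 0.697058 × 100 = 39.55

39.55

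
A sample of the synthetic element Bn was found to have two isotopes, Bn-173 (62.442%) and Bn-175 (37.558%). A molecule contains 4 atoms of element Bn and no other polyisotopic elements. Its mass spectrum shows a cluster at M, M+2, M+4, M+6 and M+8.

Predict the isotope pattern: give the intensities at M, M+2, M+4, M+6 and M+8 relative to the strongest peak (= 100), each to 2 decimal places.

Each Bn atom is independently Bn-173 (p = 0.62442) or Bn-175 (q = 0.37558); the cluster is the binomial expansion (p + q)^4.
P(M) = 0.62442^4 = 0.152022
P(M+2) = 4 × 0.62442^3 × 0.37558^1 = 0.365757
P(M+4) = 6 × 0.62442^2 × 0.37558^2 = 0.329997
P(M+6) = 4 × 0.62442^1 × 0.37558^3 = 0.132326
P(M+8) = 0.37558^4 = 0.019898
The M+2 peak is largest (0.365757); scaling to 100 gives 41.56 : 100.00 : 90.22 : 36.18 : 5.44.

41.56 : 100.00 : 90.22 : 36.18 : 5.44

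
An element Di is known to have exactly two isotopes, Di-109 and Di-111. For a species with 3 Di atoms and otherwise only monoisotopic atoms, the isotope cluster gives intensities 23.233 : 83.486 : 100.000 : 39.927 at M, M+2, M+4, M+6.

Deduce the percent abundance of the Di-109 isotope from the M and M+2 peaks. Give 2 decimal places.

Write p for the Di-109 fraction. I(M+2)/I(M) = [C(3,1)·p^2·(1−p)] / p^3 = 3·(1−p)/p = 83.486/23.233 = 3.5934
(1−p)/p = 3.5934/3 = 1.1978  ⇒  p = 1/(1 + 1.1978) = 0.4550
Di-109: 45.50%, Di-111: 54.50%.

45.50%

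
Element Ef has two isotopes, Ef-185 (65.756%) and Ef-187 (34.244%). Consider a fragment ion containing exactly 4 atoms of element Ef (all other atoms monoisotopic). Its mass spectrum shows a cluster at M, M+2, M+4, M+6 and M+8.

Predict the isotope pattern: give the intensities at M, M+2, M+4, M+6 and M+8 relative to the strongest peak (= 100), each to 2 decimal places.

48.01 : 100.00 : 78.12 : 27.12 : 3.53

Each Ef atom is independently Ef-185 (p = 0.65756) or Ef-187 (q = 0.34244); the cluster is the binomial expansion (p + q)^4.
P(M) = 0.65756^4 = 0.186957
P(M+2) = 4 × 0.65756^3 × 0.34244^1 = 0.389449
P(M+4) = 6 × 0.65756^2 × 0.34244^2 = 0.304222
P(M+6) = 4 × 0.65756^1 × 0.34244^3 = 0.105621
P(M+8) = 0.34244^4 = 0.013751
The M+2 peak is largest (0.389449); scaling to 100 gives 48.01 : 100.00 : 78.12 : 27.12 : 3.53.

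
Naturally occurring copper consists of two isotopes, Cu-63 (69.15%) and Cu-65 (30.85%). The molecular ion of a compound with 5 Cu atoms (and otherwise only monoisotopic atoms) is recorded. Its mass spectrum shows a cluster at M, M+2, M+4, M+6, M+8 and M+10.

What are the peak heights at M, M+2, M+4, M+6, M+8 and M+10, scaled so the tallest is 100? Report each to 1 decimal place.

44.8 : 100.0 : 89.2 : 39.8 : 8.9 : 0.8

Each Cu atom is independently Cu-63 (p = 0.6915) or Cu-65 (q = 0.3085); the cluster is the binomial expansion (p + q)^5.
P(M) = 0.6915^5 = 0.158111
P(M+2) = 5 × 0.6915^4 × 0.3085^1 = 0.352691
P(M+4) = 10 × 0.6915^3 × 0.3085^2 = 0.314693
P(M+6) = 10 × 0.6915^2 × 0.3085^3 = 0.140394
P(M+8) = 5 × 0.6915^1 × 0.3085^4 = 0.031317
P(M+10) = 0.3085^5 = 0.002794
The M+2 peak is largest (0.352691); scaling to 100 gives 44.8 : 100.0 : 89.2 : 39.8 : 8.9 : 0.8.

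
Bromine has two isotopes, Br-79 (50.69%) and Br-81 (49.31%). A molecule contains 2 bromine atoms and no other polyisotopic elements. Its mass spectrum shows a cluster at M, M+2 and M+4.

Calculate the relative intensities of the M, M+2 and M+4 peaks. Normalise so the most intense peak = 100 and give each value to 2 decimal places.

51.40 : 100.00 : 48.64

Each Br atom is independently Br-79 (p = 0.5069) or Br-81 (q = 0.4931); the cluster is the binomial expansion (p + q)^2.
P(M) = 0.5069^2 = 0.256948
P(M+2) = 2 × 0.5069^1 × 0.4931^1 = 0.499905
P(M+4) = 0.4931^2 = 0.243148
The M+2 peak is largest (0.499905); scaling to 100 gives 51.40 : 100.00 : 48.64.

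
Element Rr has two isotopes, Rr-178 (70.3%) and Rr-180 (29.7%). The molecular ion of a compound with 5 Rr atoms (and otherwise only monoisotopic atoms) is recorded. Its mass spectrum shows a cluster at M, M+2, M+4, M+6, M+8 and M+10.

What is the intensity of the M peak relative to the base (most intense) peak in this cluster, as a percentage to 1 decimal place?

Term probabilities: M 0.1717, M+2 0.3627, M+4 0.3065, M+6 0.1295, M+8 0.0273, M+10 0.0023. Base peak = M+2.
P(M+2) = C(5,1) × 0.703^4 × 0.297^1 = 5 × 0.24424254 × 0.2970 = 0.362700 (base)
P(M) = C(5,0) × 0.703^5 × 0.297^0 = 1 × 0.1717025 × 1.0000 = 0.171703
Relative intensity = 0.171703 / 0.362700 × 100 = 47.3

47.3%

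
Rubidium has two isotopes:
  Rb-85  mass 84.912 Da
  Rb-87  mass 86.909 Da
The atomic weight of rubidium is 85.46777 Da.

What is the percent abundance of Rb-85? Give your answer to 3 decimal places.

72.170%

Writing the weighted mean with unknown fraction x of Rb-85:
84.912·x + 86.909·(1 − x) = 85.46777
(84.912 − 86.909)·x = 85.46777 − 86.909
x = -1.44123 / -1.997 = 0.72170 → 72.170% Rb-85, 27.830% Rb-87.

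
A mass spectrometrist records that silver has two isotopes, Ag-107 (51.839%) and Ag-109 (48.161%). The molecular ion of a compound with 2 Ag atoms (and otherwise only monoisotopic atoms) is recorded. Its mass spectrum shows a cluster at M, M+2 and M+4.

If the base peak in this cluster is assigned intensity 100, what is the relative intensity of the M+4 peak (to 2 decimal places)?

Term probabilities: M 0.2687, M+2 0.4993, M+4 0.2319. Base peak = M+2.
P(M+2) = C(2,1) × 0.51839^1 × 0.48161^1 = 2 × 0.51839 × 0.48161 = 0.499324 (base)
P(M+4) = C(2,2) × 0.51839^0 × 0.48161^2 = 1 × 1.0000 × 0.23194819 = 0.231948
Relative intensity = 0.231948 / 0.499324 × 100 = 46.45

46.45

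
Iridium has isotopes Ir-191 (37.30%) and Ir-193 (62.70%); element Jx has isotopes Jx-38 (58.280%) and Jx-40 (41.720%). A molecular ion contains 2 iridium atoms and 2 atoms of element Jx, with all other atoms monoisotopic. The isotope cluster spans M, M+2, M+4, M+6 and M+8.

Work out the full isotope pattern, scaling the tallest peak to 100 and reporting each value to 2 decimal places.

12.27 : 58.81 : 100.00 : 70.76 : 17.76

Iridium pattern (n=2): 0.139129 : 0.467742 : 0.393129
Element Jx pattern (n=2): 0.33965584 : 0.48628832 : 0.17405584
Convolve the two distributions (both contribute in 2-u steps):
  M: 0.139129×0.33965584 = 0.047256
  M+2: 0.139129×0.48628832 + 0.467742×0.33965584 = 0.226528
  M+4: 0.139129×0.17405584 + 0.467742×0.48628832 + 0.393129×0.33965584 = 0.385202
  M+6: 0.467742×0.17405584 + 0.393129×0.48628832 = 0.272587
  M+8: 0.393129×0.17405584 = 0.068426
Scale to base peak (0.385202) = 100: 12.27 : 58.81 : 100.00 : 70.76 : 17.76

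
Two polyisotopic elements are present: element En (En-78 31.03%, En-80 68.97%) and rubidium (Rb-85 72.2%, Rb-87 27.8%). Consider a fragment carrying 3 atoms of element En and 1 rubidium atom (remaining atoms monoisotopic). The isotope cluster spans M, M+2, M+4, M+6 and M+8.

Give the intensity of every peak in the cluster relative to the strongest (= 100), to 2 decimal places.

Element En pattern (n=3): 0.02987757 : 0.19922555 : 0.44281618 : 0.3280807
Rubidium pattern (n=1): 0.7220 : 0.2780
Convolve the two distributions (both contribute in 2-u steps):
  M: 0.02987757×0.7220 = 0.021572
  M+2: 0.02987757×0.2780 + 0.19922555×0.7220 = 0.152147
  M+4: 0.19922555×0.2780 + 0.44281618×0.7220 = 0.375098
  M+6: 0.44281618×0.2780 + 0.3280807×0.7220 = 0.359977
  M+8: 0.3280807×0.2780 = 0.091206
Scale to base peak (0.375098) = 100: 5.75 : 40.56 : 100.00 : 95.97 : 24.32

5.75 : 40.56 : 100.00 : 95.97 : 24.32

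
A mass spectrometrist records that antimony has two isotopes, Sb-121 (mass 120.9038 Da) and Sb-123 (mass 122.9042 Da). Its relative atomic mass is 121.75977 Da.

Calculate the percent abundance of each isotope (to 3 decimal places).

Sb-121: 57.210%, Sb-123: 42.790%

Let x be the fractional abundance of Sb-121; then Sb-123 has abundance 1 − x.
120.9038·x + 122.9042·(1 − x) = 121.75977
(120.9038 − 122.9042)·x = 121.75977 − 122.9042
x = -1.14443 / -2.0004 = 0.57210 → 57.210% Sb-121, 42.790% Sb-123.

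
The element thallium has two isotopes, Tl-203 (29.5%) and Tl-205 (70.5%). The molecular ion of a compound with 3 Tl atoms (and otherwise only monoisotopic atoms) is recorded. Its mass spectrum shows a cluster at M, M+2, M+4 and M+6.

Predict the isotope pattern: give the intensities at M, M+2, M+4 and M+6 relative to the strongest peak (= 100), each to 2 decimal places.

Each Tl atom is independently Tl-203 (p = 0.295) or Tl-205 (q = 0.705); the cluster is the binomial expansion (p + q)^3.
P(M) = 0.295^3 = 0.025672
P(M+2) = 3 × 0.295^2 × 0.705^1 = 0.184058
P(M+4) = 3 × 0.295^1 × 0.705^2 = 0.439867
P(M+6) = 0.705^3 = 0.350403
The M+4 peak is largest (0.439867); scaling to 100 gives 5.84 : 41.84 : 100.00 : 79.66.

5.84 : 41.84 : 100.00 : 79.66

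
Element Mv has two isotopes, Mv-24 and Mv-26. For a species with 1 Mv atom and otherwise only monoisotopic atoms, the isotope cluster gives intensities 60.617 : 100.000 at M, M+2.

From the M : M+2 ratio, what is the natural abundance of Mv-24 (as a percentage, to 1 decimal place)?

If p is the fraction of Mv that is Mv-24, then I(M+2)/I(M) = [C(1,1)·p^0·(1−p)] / p^1 = 1·(1−p)/p = 100.000/60.617 = 1.6497
(1−p)/p = 1.6497/1 = 1.6497  ⇒  p = 1/(1 + 1.6497) = 0.3774
Mv-24: 37.7%, Mv-26: 62.3%.

37.7%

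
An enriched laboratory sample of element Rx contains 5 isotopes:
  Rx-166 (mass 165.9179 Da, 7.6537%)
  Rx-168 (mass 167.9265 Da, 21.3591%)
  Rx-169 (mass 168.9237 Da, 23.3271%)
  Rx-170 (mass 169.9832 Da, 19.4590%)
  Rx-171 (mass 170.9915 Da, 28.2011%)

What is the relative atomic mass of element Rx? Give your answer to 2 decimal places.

Ar = Σ fᵢ·mᵢ = 0.076537 × 165.9179 + 0.213591 × 167.9265 + 0.233271 × 168.9237 + 0.194590 × 169.9832 + 0.282011 × 170.9915
= 12.69886 + 35.86759 + 39.40500 + 33.07703 + 48.22148 = 169.26996 Da

169.27 Da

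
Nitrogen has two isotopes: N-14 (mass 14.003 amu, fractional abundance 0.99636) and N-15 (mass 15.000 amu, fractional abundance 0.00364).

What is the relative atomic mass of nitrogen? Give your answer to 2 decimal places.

The abundance-weighted mean is 0.99636 × 14.003 + 0.00364 × 15.000
= 13.9520 + 0.0546 = 14.0066 amu

14.01 amu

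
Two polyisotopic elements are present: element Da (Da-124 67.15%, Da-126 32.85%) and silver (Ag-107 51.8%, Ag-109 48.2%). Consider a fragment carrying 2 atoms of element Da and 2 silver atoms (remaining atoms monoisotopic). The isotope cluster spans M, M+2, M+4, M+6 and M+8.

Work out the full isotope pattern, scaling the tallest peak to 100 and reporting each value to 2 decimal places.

34.18 : 97.04 : 100.00 : 44.17 : 7.08

Element Da pattern (n=2): 0.45091225 : 0.4411755 : 0.10791225
Silver pattern (n=2): 0.268324 : 0.499352 : 0.232324
Convolve the two distributions (both contribute in 2-u steps):
  M: 0.45091225×0.268324 = 0.120991
  M+2: 0.45091225×0.499352 + 0.4411755×0.268324 = 0.343542
  M+4: 0.45091225×0.232324 + 0.4411755×0.499352 + 0.10791225×0.268324 = 0.354015
  M+6: 0.4411755×0.232324 + 0.10791225×0.499352 = 0.156382
  M+8: 0.10791225×0.232324 = 0.025071
Scale to base peak (0.354015) = 100: 34.18 : 97.04 : 100.00 : 44.17 : 7.08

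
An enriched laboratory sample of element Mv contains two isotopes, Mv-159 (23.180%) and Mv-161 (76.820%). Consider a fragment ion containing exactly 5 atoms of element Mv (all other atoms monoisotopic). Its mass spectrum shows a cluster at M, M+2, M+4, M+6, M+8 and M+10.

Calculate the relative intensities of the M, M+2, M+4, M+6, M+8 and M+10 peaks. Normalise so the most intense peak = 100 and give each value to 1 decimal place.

The 5 Mv atoms are independent, so intensities follow the terms of (0.23180 + 0.76820)^5.
P(M) = 0.23180^5 = 0.000669
P(M+2) = 5 × 0.23180^4 × 0.76820^1 = 0.011089
P(M+4) = 10 × 0.23180^3 × 0.76820^2 = 0.073500
P(M+6) = 10 × 0.23180^2 × 0.76820^3 = 0.243585
P(M+8) = 5 × 0.23180^1 × 0.76820^4 = 0.403627
P(M+10) = 0.76820^5 = 0.267529
The M+8 peak is largest (0.403627); scaling to 100 gives 0.2 : 2.7 : 18.2 : 60.3 : 100.0 : 66.3.

0.2 : 2.7 : 18.2 : 60.3 : 100.0 : 66.3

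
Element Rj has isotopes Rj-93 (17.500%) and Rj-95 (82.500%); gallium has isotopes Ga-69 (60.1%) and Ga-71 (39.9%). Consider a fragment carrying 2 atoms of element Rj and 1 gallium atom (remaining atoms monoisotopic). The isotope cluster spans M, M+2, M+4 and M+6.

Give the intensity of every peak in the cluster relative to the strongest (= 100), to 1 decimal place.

3.5 : 35.4 : 100.0 : 51.8

Element Rj pattern (n=2): 0.030625 : 0.28875 : 0.680625
Gallium pattern (n=1): 0.6010 : 0.3990
Convolve the two distributions (both contribute in 2-u steps):
  M: 0.030625×0.6010 = 0.018406
  M+2: 0.030625×0.3990 + 0.28875×0.6010 = 0.185758
  M+4: 0.28875×0.3990 + 0.680625×0.6010 = 0.524267
  M+6: 0.680625×0.3990 = 0.271569
Scale to base peak (0.524267) = 100: 3.5 : 35.4 : 100.0 : 51.8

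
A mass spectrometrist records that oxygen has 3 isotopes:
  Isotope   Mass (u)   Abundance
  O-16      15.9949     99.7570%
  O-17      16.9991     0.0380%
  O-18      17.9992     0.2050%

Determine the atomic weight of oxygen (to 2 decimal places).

Ar = Σ fᵢ·mᵢ = 0.997570 × 15.9949 + 0.000380 × 16.9991 + 0.002050 × 17.9992
= 15.95603 + 0.00646 + 0.03690 = 15.99939 u

16.00 u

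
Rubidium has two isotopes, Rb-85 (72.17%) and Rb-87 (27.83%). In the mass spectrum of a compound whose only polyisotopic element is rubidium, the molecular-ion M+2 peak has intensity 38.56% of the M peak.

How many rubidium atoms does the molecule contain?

The M+2/M ratio from n Rb atoms is n · q/p = n · 0.2783/0.7217.
n = 0.3856 × 0.7217/0.2783 = 1.00 ≈ 1

1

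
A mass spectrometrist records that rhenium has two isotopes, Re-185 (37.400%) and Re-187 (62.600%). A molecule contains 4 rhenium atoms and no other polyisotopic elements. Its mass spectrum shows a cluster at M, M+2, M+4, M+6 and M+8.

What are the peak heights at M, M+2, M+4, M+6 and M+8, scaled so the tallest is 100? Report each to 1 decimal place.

5.3 : 35.7 : 89.6 : 100.0 : 41.8

Each Re atom is independently Re-185 (p = 0.37400) or Re-187 (q = 0.62600); the cluster is the binomial expansion (p + q)^4.
P(M) = 0.37400^4 = 0.019565
P(M+2) = 4 × 0.37400^3 × 0.62600^1 = 0.130993
P(M+4) = 6 × 0.37400^2 × 0.62600^2 = 0.328884
P(M+6) = 4 × 0.37400^1 × 0.62600^3 = 0.366990
P(M+8) = 0.62600^4 = 0.153567
The M+6 peak is largest (0.366990); scaling to 100 gives 5.3 : 35.7 : 89.6 : 100.0 : 41.8.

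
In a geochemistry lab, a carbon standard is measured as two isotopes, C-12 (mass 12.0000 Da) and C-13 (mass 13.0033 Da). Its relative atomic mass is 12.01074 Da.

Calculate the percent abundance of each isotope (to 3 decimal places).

With x = fraction of C-12 (so C-13 is 1 − x):
12.0000·x + 13.0033·(1 − x) = 12.01074
(12.0000 − 13.0033)·x = 12.01074 − 13.0033
x = -0.99256 / -1.0033 = 0.98930 → 98.930% C-12, 1.070% C-13.

C-12: 98.930%, C-13: 1.070%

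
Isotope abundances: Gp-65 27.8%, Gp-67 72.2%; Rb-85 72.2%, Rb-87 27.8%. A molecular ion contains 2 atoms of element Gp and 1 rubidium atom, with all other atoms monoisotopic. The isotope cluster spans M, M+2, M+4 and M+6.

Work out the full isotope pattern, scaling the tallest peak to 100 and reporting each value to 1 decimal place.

Element Gp pattern (n=2): 0.077284 : 0.401432 : 0.521284
Rubidium pattern (n=1): 0.7220 : 0.2780
Convolve the two distributions (both contribute in 2-u steps):
  M: 0.077284×0.7220 = 0.055799
  M+2: 0.077284×0.2780 + 0.401432×0.7220 = 0.311319
  M+4: 0.401432×0.2780 + 0.521284×0.7220 = 0.487965
  M+6: 0.521284×0.2780 = 0.144917
Scale to base peak (0.487965) = 100: 11.4 : 63.8 : 100.0 : 29.7

11.4 : 63.8 : 100.0 : 29.7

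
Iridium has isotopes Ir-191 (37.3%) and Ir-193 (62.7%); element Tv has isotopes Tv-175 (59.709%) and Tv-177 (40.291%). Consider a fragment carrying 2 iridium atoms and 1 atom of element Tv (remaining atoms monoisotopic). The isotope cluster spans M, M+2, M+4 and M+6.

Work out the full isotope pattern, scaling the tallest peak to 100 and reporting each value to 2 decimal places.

Iridium pattern (n=2): 0.139129 : 0.467742 : 0.393129
Element Tv pattern (n=1): 0.59709 : 0.40291
Convolve the two distributions (both contribute in 2-u steps):
  M: 0.139129×0.59709 = 0.083073
  M+2: 0.139129×0.40291 + 0.467742×0.59709 = 0.335341
  M+4: 0.467742×0.40291 + 0.393129×0.59709 = 0.423191
  M+6: 0.393129×0.40291 = 0.158396
Scale to base peak (0.423191) = 100: 19.63 : 79.24 : 100.00 : 37.43

19.63 : 79.24 : 100.00 : 37.43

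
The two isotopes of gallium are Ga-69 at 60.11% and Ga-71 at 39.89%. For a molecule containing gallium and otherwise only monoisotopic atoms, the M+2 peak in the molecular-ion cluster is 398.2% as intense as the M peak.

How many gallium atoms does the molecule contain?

For n independent Ga atoms, I(M+2)/I(M) = n · (abundance Ga-71) / (abundance Ga-69) = n · 0.3989/0.6011.
n = 3.982 × 0.6011/0.3989 = 6.00 ≈ 6

6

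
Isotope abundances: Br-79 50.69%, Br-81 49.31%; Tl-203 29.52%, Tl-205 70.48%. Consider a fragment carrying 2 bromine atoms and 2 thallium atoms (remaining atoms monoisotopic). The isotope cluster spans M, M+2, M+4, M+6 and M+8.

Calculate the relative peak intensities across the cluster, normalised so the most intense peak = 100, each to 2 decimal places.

Bromine pattern (n=2): 0.25694761 : 0.49990478 : 0.24314761
Thallium pattern (n=2): 0.08714304 : 0.41611392 : 0.49674304
Convolve the two distributions (both contribute in 2-u steps):
  M: 0.25694761×0.08714304 = 0.022391
  M+2: 0.25694761×0.41611392 + 0.49990478×0.08714304 = 0.150483
  M+4: 0.25694761×0.49674304 + 0.49990478×0.41611392 + 0.24314761×0.08714304 = 0.356843
  M+6: 0.49990478×0.49674304 + 0.24314761×0.41611392 = 0.349501
  M+8: 0.24314761×0.49674304 = 0.120782
Scale to base peak (0.356843) = 100: 6.27 : 42.17 : 100.00 : 97.94 : 33.85

6.27 : 42.17 : 100.00 : 97.94 : 33.85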